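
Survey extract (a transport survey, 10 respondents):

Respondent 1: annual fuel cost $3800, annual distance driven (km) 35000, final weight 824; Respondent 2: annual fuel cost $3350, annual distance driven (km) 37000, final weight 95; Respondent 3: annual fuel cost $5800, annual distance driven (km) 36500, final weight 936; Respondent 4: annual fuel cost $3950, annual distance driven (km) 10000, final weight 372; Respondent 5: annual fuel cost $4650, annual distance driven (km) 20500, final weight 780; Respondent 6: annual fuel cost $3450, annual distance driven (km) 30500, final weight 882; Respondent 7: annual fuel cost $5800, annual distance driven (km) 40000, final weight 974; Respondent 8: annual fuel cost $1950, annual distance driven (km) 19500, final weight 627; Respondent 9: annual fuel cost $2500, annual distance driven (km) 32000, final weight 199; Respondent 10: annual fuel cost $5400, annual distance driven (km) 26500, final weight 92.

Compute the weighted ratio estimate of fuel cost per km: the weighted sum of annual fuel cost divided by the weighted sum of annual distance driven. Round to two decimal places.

Σ wᵢ·y = 3800×824 + 3350×95 + 5800×936 + 3950×372 + 4650×780 + 3450×882 + 5800×974 + 1950×627 + 2500×199 + 5400×92
  = 3131200 + 318250 + 5428800 + 1469400 + 3627000 + 3042900 + 5649200 + 1222650 + 497500 + 496800 = 24883700
Σ wᵢ·x = 35000×824 + 37000×95 + 36500×936 + 10000×372 + 20500×780 + 30500×882 + 40000×974 + 19500×627 + 32000×199 + 26500×92
  = 28840000 + 3515000 + 34164000 + 3720000 + 15990000 + 26901000 + 38960000 + 12226500 + 6368000 + 2438000 = 173122500
Ratio = 24883700 / 173122500 = 0.14373464

0.14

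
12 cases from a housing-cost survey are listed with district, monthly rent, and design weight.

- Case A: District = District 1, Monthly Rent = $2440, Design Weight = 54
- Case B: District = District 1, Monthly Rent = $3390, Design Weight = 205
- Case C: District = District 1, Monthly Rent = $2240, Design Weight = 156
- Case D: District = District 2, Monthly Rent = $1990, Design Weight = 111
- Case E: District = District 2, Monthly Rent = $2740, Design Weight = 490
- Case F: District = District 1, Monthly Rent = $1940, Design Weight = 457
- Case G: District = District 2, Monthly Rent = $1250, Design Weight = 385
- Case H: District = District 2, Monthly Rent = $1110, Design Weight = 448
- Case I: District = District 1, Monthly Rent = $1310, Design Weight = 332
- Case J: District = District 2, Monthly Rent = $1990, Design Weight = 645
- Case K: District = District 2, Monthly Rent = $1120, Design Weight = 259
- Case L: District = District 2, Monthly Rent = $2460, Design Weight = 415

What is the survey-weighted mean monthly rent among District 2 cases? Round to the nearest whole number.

1866

District 2 rows: D, E, G, H, J, K, L
Weighted sum = 1990×111 + 2740×490 + 1250×385 + 1110×448 + 1990×645 + 1120×259 + 2460×415
  = 220890 + 1342600 + 481250 + 497280 + 1283550 + 290080 + 1020900 = 5136550
Sum of weights = 111 + 490 + 385 + 448 + 645 + 259 + 415 = 2753
Weighted mean = 5136550 / 2753 = 1865.8009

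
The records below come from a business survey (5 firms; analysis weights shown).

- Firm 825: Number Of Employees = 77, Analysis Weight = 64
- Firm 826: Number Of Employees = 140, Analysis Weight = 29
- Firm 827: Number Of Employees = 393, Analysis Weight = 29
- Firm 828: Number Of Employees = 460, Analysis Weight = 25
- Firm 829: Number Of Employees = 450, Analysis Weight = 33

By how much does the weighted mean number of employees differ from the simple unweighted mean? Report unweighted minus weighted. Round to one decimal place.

44.4

Unweighted sum = 77 + 140 + 393 + 460 + 450 = 1520
Unweighted mean = 1520 / 5 = 304
Weighted sum = 46735
Sum of weights = 64 + 29 + 29 + 25 + 33 = 180
Weighted mean = 46735 / 180 = 259.63889
Difference (unweighted minus weighted) = 44.361111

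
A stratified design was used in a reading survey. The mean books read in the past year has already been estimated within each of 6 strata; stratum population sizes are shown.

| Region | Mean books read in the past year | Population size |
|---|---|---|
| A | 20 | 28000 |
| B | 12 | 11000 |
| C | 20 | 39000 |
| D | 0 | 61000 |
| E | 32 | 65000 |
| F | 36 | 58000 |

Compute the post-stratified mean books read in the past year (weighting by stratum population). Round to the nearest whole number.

22

Σ Nₕ·x̄ₕ = 20×28000 + 12×11000 + 20×39000 + 0×61000 + 32×65000 + 36×58000
  = 560000 + 132000 + 780000 + 0 + 2080000 + 2088000 = 5640000
Σ Nₕ = 28000 + 11000 + 39000 + 61000 + 65000 + 58000 = 262000
Overall mean = 5640000 / 262000 = 21.526718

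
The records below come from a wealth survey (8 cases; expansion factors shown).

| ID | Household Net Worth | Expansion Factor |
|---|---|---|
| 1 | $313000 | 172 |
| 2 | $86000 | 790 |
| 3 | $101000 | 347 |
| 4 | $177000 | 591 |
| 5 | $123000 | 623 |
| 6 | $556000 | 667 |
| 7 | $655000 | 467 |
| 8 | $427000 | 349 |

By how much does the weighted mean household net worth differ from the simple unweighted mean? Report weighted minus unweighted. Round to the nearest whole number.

Unweighted sum = 313000 + 86000 + 101000 + 177000 + 123000 + 556000 + 655000 + 427000 = 2438000
Unweighted mean = 2438000 / 8 = 304750
Weighted sum = 313000×172 + 86000×790 + 101000×347 + 177000×591 + 123000×623 + 556000×667 + 655000×467 + 427000×349
  = 53836000 + 67940000 + 35047000 + 104607000 + 76629000 + 370852000 + 305885000 + 149023000 = 1163819000
Sum of weights = 4006
Weighted mean = 1163819000 / 4006 = 290518.97
Difference (weighted minus unweighted) = -14231.028

-14231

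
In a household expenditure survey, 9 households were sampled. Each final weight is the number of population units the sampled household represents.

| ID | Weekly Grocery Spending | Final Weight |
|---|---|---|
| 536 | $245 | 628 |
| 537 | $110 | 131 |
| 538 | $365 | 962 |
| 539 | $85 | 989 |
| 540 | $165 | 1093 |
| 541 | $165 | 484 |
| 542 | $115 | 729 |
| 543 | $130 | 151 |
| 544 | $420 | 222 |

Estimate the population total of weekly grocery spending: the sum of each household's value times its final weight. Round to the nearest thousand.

Weighted total = 245×628 + 110×131 + 365×962 + 85×989 + 165×1093 + 165×484 + 115×729 + 130×151 + 420×222
  = 153860 + 14410 + 351130 + 84065 + 180345 + 79860 + 83835 + 19630 + 93240 = 1060375

1060000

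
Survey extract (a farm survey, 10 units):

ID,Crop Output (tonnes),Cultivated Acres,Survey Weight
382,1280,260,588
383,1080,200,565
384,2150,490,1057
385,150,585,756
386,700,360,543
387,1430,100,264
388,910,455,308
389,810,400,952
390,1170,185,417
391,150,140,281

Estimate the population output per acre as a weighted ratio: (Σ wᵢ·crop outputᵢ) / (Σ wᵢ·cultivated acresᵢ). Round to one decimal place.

Σ wᵢ·y = 6087850
Σ wᵢ·x = 2085375
Ratio = 6087850 / 2085375 = 2.9193071

2.9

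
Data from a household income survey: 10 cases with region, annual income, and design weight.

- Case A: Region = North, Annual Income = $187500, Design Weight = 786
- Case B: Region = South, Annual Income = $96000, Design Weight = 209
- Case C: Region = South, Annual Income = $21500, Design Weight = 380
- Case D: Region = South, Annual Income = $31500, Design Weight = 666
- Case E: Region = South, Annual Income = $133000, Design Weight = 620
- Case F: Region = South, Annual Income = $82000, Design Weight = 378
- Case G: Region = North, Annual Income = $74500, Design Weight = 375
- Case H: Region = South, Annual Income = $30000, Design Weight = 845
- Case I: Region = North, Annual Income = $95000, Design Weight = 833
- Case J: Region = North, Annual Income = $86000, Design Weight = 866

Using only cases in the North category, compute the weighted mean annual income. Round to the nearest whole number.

North rows: A, G, I, J
Weighted sum = 187500×786 + 74500×375 + 95000×833 + 86000×866
  = 147375000 + 27937500 + 79135000 + 74476000 = 328923500
Sum of weights = 786 + 375 + 833 + 866 = 2860
Weighted mean = 328923500 / 2860 = 115008.22

115008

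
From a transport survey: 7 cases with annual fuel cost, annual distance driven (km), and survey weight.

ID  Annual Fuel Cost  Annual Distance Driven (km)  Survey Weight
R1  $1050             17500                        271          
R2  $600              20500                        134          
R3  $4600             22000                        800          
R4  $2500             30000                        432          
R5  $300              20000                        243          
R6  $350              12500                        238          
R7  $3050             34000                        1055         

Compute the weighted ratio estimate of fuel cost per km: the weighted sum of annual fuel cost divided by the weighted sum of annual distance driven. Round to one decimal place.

0.1

Σ wᵢ·y = 8498900
Σ wᵢ·x = 17500×271 + 20500×134 + 22000×800 + 30000×432 + 20000×243 + 12500×238 + 34000×1055
  = 4742500 + 2747000 + 17600000 + 12960000 + 4860000 + 2975000 + 35870000 = 81754500
Ratio = 8498900 / 81754500 = 0.10395636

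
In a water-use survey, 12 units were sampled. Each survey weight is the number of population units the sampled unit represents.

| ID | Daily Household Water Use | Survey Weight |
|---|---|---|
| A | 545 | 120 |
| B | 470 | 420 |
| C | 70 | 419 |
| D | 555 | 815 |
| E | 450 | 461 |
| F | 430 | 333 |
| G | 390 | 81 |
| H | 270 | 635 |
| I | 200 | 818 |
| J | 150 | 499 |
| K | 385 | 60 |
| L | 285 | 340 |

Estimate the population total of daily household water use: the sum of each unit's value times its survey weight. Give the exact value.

1656585

Weighted total = 545×120 + 470×420 + 70×419 + 555×815 + 450×461 + 430×333 + 390×81 + 270×635 + 200×818 + 150×499 + 385×60 + 285×340
  = 1656585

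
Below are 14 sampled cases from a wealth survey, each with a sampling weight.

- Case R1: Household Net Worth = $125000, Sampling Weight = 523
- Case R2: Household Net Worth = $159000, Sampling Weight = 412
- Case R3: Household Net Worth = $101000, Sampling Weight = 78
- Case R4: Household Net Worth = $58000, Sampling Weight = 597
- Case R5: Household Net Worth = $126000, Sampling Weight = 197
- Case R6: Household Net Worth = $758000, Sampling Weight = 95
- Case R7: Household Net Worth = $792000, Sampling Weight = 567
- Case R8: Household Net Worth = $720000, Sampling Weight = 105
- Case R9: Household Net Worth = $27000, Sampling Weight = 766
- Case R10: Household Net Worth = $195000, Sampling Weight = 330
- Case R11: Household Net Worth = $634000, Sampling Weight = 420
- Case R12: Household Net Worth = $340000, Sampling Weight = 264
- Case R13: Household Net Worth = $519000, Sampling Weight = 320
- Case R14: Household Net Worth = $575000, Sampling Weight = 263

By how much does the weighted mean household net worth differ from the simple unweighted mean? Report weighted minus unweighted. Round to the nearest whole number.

-51741

Unweighted sum = 5129000
Unweighted mean = 5129000 / 14 = 366357.14
Weighted sum = 1553260000
Sum of weights = 4937
Weighted mean = 1553260000 / 4937 = 314616.16
Difference (weighted minus unweighted) = -51740.979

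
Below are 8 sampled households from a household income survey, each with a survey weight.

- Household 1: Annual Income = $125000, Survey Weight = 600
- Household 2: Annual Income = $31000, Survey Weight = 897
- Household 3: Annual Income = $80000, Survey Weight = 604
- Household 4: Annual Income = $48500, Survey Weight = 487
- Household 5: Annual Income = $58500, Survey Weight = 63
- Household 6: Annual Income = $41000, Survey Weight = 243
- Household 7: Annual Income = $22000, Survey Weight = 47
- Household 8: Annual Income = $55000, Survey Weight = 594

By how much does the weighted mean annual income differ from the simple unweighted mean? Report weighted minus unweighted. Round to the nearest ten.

Unweighted sum = 125000 + 31000 + 80000 + 48500 + 58500 + 41000 + 22000 + 55000 = 461000
Unweighted mean = 461000 / 8 = 57625
Weighted sum = 125000×600 + 31000×897 + 80000×604 + 48500×487 + 58500×63 + 41000×243 + 22000×47 + 55000×594
  = 75000000 + 27807000 + 48320000 + 23619500 + 3685500 + 9963000 + 1034000 + 32670000 = 222099000
Sum of weights = 600 + 897 + 604 + 487 + 63 + 243 + 47 + 594 = 3535
Weighted mean = 222099000 / 3535 = 62828.571
Difference (weighted minus unweighted) = 5203.5714

5200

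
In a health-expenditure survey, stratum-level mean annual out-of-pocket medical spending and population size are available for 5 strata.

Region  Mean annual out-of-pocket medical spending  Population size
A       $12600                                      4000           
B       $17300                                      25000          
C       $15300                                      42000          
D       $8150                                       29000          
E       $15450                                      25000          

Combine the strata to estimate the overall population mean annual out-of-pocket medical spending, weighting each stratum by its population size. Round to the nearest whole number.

Σ Nₕ·x̄ₕ = 12600×4000 + 17300×25000 + 15300×42000 + 8150×29000 + 15450×25000
  = 50400000 + 432500000 + 642600000 + 236350000 + 386250000 = 1748100000
Σ Nₕ = 4000 + 25000 + 42000 + 29000 + 25000 = 125000
Overall mean = 1748100000 / 125000 = 13984.8

13985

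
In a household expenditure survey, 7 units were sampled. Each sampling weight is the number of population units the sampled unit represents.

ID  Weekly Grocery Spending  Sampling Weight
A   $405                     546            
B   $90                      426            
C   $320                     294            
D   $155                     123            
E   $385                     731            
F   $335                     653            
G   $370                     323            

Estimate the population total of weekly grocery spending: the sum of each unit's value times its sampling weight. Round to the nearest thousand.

992000

Weighted total = 405×546 + 90×426 + 320×294 + 155×123 + 385×731 + 335×653 + 370×323
  = 221130 + 38340 + 94080 + 19065 + 281435 + 218755 + 119510 = 992315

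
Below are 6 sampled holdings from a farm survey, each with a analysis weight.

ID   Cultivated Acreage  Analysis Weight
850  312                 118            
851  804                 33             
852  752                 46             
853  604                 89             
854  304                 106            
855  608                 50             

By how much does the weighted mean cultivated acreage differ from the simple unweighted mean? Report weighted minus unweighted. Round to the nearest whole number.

-79

Unweighted sum = 3384
Unweighted mean = 3384 / 6 = 564
Weighted sum = 312×118 + 804×33 + 752×46 + 604×89 + 304×106 + 608×50
  = 36816 + 26532 + 34592 + 53756 + 32224 + 30400 = 214320
Sum of weights = 118 + 33 + 46 + 89 + 106 + 50 = 442
Weighted mean = 214320 / 442 = 484.88688
Difference (weighted minus unweighted) = -79.113122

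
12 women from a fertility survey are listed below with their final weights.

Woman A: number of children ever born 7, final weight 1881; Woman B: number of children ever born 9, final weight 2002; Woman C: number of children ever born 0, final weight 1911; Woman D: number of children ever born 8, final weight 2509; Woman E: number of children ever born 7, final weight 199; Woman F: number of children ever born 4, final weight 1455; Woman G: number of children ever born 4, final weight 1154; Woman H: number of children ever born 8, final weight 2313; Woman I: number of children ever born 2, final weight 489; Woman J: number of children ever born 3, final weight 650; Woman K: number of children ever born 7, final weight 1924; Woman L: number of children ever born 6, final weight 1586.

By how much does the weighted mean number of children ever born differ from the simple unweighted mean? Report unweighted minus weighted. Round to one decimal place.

-0.5

Unweighted sum = 7 + 9 + 0 + 8 + 7 + 4 + 4 + 8 + 2 + 3 + 7 + 6 = 65
Unweighted mean = 65 / 12 = 5.4166667
Weighted sum = 7×1881 + 9×2002 + 0×1911 + 8×2509 + 7×199 + 4×1455 + 4×1154 + 8×2313 + 2×489 + 3×650 + 7×1924 + 6×1586
  = 13167 + 18018 + 0 + 20072 + 1393 + 5820 + 4616 + 18504 + 978 + 1950 + 13468 + 9516 = 107502
Sum of weights = 18073
Weighted mean = 107502 / 18073 = 5.94821
Difference (unweighted minus weighted) = -0.53154337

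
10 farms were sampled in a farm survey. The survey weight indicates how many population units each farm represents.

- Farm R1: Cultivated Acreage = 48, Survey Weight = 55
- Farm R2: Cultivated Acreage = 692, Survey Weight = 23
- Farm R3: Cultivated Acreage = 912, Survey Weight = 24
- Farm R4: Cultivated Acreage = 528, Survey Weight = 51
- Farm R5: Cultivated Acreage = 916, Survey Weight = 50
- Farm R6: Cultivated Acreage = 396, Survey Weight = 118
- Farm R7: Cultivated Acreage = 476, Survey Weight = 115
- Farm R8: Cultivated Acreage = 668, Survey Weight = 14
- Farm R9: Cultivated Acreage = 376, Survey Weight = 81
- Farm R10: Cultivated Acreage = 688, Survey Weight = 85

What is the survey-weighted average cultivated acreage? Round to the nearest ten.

Weighted sum = 48×55 + 692×23 + 912×24 + 528×51 + 916×50 + 396×118 + 476×115 + 668×14 + 376×81 + 688×85
  = 2640 + 15916 + 21888 + 26928 + 45800 + 46728 + 54740 + 9352 + 30456 + 58480 = 312928
Sum of weights = 616
Weighted mean = 312928 / 616 = 508

510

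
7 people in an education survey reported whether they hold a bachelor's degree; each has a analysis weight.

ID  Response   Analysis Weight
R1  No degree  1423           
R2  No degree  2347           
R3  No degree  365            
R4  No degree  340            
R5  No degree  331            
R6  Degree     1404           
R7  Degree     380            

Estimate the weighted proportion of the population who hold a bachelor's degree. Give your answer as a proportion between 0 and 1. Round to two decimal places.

0.27

Sum of weights for 'Degree' = 1404 + 380 = 1784
Total weight = 1423 + 2347 + 365 + 340 + 331 + 1404 + 380 = 6590
Weighted proportion = 1784 / 6590 = 0.2707132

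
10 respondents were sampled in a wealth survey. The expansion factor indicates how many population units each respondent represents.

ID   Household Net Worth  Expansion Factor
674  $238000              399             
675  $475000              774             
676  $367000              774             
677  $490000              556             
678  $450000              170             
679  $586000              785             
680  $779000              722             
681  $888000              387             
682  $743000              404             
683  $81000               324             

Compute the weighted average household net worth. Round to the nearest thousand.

Weighted sum = 238000×399 + 475000×774 + 367000×774 + 490000×556 + 450000×170 + 586000×785 + 779000×722 + 888000×387 + 743000×404 + 81000×324
  = 94962000 + 367650000 + 284058000 + 272440000 + 76500000 + 460010000 + 562438000 + 343656000 + 300172000 + 26244000 = 2788130000
Sum of weights = 399 + 774 + 774 + 556 + 170 + 785 + 722 + 387 + 404 + 324 = 5295
Weighted mean = 2788130000 / 5295 = 526559.02

527000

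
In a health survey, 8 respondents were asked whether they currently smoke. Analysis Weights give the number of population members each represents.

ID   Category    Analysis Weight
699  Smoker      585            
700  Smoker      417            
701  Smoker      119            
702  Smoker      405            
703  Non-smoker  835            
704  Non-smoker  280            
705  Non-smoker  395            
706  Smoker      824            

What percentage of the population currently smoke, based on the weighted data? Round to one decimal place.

60.9

Sum of weights for 'Smoker' = 585 + 417 + 119 + 405 + 824 = 2350
Total weight = 585 + 417 + 119 + 405 + 835 + 280 + 395 + 824 = 3860
Weighted proportion = 2350 / 3860 = 0.60880829 → 60.880829%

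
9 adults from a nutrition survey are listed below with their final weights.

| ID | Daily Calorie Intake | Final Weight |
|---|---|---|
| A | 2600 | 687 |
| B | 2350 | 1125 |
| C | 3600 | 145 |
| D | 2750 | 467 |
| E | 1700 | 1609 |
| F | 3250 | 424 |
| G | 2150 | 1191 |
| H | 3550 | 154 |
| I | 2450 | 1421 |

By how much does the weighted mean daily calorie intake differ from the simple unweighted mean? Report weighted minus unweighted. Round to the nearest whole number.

-366

Unweighted sum = 2600 + 2350 + 3600 + 2750 + 1700 + 3250 + 2150 + 3550 + 2450 = 24400
Unweighted mean = 24400 / 9 = 2711.1111
Weighted sum = 16938300
Sum of weights = 687 + 1125 + 145 + 467 + 1609 + 424 + 1191 + 154 + 1421 = 7223
Weighted mean = 16938300 / 7223 = 2345.0505
Difference (weighted minus unweighted) = -366.06058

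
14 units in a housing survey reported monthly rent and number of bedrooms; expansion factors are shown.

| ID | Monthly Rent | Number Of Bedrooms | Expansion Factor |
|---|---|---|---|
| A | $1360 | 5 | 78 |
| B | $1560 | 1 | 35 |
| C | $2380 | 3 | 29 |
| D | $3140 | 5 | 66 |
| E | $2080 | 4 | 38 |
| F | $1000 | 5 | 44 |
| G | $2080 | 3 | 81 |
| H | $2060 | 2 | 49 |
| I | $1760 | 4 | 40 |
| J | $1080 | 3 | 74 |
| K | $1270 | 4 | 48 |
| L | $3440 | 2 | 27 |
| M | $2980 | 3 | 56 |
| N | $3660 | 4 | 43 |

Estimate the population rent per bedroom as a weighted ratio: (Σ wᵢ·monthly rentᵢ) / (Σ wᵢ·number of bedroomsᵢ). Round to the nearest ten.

Σ wᵢ·y = 1457820
Σ wᵢ·x = 2523
Ratio = 1457820 / 2523 = 577.81213

580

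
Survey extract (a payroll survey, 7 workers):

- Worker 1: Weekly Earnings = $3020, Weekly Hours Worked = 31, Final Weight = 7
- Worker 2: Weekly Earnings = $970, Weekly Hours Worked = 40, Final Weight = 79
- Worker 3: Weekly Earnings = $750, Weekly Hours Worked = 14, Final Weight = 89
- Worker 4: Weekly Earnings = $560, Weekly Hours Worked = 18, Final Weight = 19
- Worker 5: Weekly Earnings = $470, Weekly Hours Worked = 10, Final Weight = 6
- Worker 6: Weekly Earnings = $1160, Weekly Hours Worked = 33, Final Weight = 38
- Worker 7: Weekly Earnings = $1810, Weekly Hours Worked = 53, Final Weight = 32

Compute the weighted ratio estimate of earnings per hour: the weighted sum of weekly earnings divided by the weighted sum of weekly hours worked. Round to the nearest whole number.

Σ wᵢ·y = 3020×7 + 970×79 + 750×89 + 560×19 + 470×6 + 1160×38 + 1810×32
  = 279980
Σ wᵢ·x = 7975
Ratio = 279980 / 7975 = 35.10721

35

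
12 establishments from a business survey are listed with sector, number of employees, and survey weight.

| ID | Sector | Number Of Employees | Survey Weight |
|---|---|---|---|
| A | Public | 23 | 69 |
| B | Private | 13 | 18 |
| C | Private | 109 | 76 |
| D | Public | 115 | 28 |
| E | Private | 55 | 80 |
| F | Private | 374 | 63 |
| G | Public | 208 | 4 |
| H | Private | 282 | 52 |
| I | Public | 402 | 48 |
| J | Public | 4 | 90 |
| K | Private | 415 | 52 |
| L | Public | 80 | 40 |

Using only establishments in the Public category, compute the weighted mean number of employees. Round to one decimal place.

Public rows: A, D, G, I, J, L
Weighted sum = 23×69 + 115×28 + 208×4 + 402×48 + 4×90 + 80×40
  = 1587 + 3220 + 832 + 19296 + 360 + 3200 = 28495
Sum of weights = 69 + 28 + 4 + 48 + 90 + 40 = 279
Weighted mean = 28495 / 279 = 102.13262

102.1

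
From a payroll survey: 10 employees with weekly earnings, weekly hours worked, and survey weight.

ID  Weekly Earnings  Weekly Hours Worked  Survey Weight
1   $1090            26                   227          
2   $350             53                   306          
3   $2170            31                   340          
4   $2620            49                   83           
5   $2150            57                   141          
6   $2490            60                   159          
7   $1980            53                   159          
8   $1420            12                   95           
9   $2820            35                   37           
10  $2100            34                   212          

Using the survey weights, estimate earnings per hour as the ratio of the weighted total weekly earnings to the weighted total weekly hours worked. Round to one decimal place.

Σ wᵢ·y = 1090×227 + 350×306 + 2170×340 + 2620×83 + 2150×141 + 2490×159 + 1980×159 + 1420×95 + 2820×37 + 2100×212
  = 247430 + 107100 + 737800 + 217460 + 303150 + 395910 + 314820 + 134900 + 104340 + 445200 = 3008110
Σ wᵢ·x = 26×227 + 53×306 + 31×340 + 49×83 + 57×141 + 60×159 + 53×159 + 12×95 + 35×37 + 34×212
  = 5902 + 16218 + 10540 + 4067 + 8037 + 9540 + 8427 + 1140 + 1295 + 7208 = 72374
Ratio = 3008110 / 72374 = 41.563407

41.6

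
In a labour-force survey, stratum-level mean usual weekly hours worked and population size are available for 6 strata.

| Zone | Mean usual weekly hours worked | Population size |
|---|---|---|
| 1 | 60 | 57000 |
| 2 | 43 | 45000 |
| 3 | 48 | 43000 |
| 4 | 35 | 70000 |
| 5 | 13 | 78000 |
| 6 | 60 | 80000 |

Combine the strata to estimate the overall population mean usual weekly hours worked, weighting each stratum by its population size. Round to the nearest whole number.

42

Σ Nₕ·x̄ₕ = 60×57000 + 43×45000 + 48×43000 + 35×70000 + 13×78000 + 60×80000
  = 3420000 + 1935000 + 2064000 + 2450000 + 1014000 + 4800000 = 15683000
Σ Nₕ = 57000 + 45000 + 43000 + 70000 + 78000 + 80000 = 373000
Overall mean = 15683000 / 373000 = 42.045576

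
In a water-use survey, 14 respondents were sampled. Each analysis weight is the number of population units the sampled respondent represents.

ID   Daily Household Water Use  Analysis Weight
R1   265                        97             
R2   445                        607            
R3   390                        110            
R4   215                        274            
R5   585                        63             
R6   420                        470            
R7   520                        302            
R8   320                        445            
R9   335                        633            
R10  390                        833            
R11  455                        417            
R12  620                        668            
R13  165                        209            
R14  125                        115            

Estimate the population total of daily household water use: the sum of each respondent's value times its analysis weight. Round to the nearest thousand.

2121000

Weighted total = 2121005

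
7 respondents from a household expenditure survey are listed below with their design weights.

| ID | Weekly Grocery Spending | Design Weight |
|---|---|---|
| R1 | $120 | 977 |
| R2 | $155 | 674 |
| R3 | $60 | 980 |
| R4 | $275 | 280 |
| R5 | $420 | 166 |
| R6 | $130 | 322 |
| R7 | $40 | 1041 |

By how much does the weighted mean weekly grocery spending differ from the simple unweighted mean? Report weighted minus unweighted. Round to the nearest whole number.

Unweighted sum = 120 + 155 + 60 + 275 + 420 + 130 + 40 = 1200
Unweighted mean = 1200 / 7 = 171.42857
Weighted sum = 510730
Sum of weights = 977 + 674 + 980 + 280 + 166 + 322 + 1041 = 4440
Weighted mean = 510730 / 4440 = 115.02928
Difference (weighted minus unweighted) = -56.399292

-56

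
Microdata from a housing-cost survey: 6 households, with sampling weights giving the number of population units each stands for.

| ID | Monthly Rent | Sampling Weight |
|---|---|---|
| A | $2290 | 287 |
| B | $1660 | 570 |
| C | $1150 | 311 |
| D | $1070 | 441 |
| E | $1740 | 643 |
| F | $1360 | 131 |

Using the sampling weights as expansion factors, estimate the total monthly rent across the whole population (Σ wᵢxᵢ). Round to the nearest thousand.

3730000

Weighted total = 2290×287 + 1660×570 + 1150×311 + 1070×441 + 1740×643 + 1360×131
  = 657230 + 946200 + 357650 + 471870 + 1118820 + 178160 = 3729930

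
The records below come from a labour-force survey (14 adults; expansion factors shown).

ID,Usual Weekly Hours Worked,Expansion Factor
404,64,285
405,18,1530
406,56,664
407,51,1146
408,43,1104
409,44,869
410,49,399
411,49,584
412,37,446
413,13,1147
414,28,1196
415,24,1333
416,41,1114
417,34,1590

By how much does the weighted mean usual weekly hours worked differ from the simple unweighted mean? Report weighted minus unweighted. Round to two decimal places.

-4.16

Unweighted sum = 551
Unweighted mean = 551 / 14 = 39.357143
Weighted sum = 471912
Sum of weights = 13407
Weighted mean = 471912 / 13407 = 35.198926
Difference (weighted minus unweighted) = -4.1582169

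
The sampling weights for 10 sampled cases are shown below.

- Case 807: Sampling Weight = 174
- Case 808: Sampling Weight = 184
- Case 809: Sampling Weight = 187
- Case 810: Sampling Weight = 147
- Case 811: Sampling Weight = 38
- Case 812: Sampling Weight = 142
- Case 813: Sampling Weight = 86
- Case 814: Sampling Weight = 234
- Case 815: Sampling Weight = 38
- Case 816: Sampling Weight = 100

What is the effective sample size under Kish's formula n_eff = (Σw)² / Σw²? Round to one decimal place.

8.2

Σ wᵢ = 174 + 184 + 187 + 147 + 38 + 142 + 86 + 234 + 38 + 100 = 1330
Σ wᵢ² = 30276 + 33856 + 34969 + 21609 + 1444 + 20164 + 7396 + 54756 + 1444 + 10000 = 215914
n_eff = 1330² / 215914 = 1768900 / 215914 = 8.1926137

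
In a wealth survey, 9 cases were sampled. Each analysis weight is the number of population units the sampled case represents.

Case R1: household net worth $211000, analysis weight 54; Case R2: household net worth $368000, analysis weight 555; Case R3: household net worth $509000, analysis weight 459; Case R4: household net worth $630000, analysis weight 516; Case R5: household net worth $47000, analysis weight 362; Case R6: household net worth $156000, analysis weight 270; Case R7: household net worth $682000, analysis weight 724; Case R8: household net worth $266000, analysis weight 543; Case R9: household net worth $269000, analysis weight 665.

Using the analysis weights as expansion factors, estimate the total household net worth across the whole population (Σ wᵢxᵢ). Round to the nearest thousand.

1650570000

Weighted total = 211000×54 + 368000×555 + 509000×459 + 630000×516 + 47000×362 + 156000×270 + 682000×724 + 266000×543 + 269000×665
  = 11394000 + 204240000 + 233631000 + 325080000 + 17014000 + 42120000 + 493768000 + 144438000 + 178885000 = 1650570000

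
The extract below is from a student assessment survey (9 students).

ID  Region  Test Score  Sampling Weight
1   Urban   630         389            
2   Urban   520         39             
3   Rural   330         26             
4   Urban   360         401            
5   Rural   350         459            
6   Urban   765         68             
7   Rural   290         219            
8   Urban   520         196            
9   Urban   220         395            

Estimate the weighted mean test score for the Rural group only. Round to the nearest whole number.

Rural rows: 3, 5, 7
Weighted sum = 330×26 + 350×459 + 290×219
  = 8580 + 160650 + 63510 = 232740
Sum of weights = 704
Weighted mean = 232740 / 704 = 330.59659

331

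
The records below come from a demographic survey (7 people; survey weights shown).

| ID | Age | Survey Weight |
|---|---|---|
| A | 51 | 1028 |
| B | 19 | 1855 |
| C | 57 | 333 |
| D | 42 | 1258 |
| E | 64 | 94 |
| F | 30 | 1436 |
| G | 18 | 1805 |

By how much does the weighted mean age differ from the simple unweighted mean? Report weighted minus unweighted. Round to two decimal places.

-9.27

Unweighted sum = 51 + 19 + 57 + 42 + 64 + 30 + 18 = 281
Unweighted mean = 281 / 7 = 40.142857
Weighted sum = 51×1028 + 19×1855 + 57×333 + 42×1258 + 64×94 + 30×1436 + 18×1805
  = 52428 + 35245 + 18981 + 52836 + 6016 + 43080 + 32490 = 241076
Sum of weights = 1028 + 1855 + 333 + 1258 + 94 + 1436 + 1805 = 7809
Weighted mean = 241076 / 7809 = 30.871558
Difference (weighted minus unweighted) = -9.2712987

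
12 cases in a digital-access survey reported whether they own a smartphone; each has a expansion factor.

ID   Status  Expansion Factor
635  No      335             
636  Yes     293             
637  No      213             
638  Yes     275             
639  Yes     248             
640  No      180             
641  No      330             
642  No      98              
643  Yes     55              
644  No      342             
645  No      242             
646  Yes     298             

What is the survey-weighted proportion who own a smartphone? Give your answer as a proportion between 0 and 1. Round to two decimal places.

0.40

Sum of weights for 'Yes' = 293 + 275 + 248 + 55 + 298 = 1169
Total weight = 335 + 293 + 213 + 275 + 248 + 180 + 330 + 98 + 55 + 342 + 242 + 298 = 2909
Weighted proportion = 1169 / 2909 = 0.40185631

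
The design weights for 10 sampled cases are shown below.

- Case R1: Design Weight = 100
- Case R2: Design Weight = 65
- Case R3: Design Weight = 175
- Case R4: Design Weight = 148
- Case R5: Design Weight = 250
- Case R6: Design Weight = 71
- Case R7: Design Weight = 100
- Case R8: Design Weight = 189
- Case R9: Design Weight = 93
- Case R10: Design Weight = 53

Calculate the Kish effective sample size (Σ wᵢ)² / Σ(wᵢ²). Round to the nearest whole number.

8

Σ wᵢ = 100 + 65 + 175 + 148 + 250 + 71 + 100 + 189 + 93 + 53 = 1244
Σ wᵢ² = 10000 + 4225 + 30625 + 21904 + 62500 + 5041 + 10000 + 35721 + 8649 + 2809 = 191474
n_eff = 1244² / 191474 = 1547536 / 191474 = 8.0822253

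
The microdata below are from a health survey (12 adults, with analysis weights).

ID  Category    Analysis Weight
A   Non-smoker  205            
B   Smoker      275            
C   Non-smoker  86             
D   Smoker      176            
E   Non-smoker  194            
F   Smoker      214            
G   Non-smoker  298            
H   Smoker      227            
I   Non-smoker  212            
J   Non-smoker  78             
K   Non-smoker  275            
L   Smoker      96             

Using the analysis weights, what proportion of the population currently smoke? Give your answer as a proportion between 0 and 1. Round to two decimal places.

0.42

Sum of weights for 'Smoker' = 275 + 176 + 214 + 227 + 96 = 988
Total weight = 2336
Weighted proportion = 988 / 2336 = 0.42294521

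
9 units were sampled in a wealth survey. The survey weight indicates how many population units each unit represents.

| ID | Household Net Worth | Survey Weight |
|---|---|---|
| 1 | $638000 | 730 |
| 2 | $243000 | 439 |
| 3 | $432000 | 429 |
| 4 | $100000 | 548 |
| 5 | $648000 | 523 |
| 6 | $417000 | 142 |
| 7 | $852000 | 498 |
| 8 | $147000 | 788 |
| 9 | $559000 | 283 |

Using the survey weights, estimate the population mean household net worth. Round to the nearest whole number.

435843

Weighted sum = 638000×730 + 243000×439 + 432000×429 + 100000×548 + 648000×523 + 417000×142 + 852000×498 + 147000×788 + 559000×283
  = 465740000 + 106677000 + 185328000 + 54800000 + 338904000 + 59214000 + 424296000 + 115836000 + 158197000 = 1908992000
Sum of weights = 730 + 439 + 429 + 548 + 523 + 142 + 498 + 788 + 283 = 4380
Weighted mean = 1908992000 / 4380 = 435842.92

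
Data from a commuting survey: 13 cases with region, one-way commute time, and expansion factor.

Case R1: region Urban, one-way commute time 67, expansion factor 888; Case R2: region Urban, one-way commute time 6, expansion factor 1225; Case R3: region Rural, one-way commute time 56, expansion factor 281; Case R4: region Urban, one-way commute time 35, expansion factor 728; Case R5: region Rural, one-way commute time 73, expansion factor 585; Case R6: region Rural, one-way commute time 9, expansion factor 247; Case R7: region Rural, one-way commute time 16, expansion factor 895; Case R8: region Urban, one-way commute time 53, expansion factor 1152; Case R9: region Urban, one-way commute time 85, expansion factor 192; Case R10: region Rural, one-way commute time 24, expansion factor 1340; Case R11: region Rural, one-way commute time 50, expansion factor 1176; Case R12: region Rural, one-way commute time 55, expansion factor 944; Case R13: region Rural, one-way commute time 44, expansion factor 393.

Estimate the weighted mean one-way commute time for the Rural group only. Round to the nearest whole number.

Rural rows: R3, R5, R6, R7, R10, R11, R12, R13
Weighted sum = 56×281 + 73×585 + 9×247 + 16×895 + 24×1340 + 50×1176 + 55×944 + 44×393
  = 15736 + 42705 + 2223 + 14320 + 32160 + 58800 + 51920 + 17292 = 235156
Sum of weights = 281 + 585 + 247 + 895 + 1340 + 1176 + 944 + 393 = 5861
Weighted mean = 235156 / 5861 = 40.122163

40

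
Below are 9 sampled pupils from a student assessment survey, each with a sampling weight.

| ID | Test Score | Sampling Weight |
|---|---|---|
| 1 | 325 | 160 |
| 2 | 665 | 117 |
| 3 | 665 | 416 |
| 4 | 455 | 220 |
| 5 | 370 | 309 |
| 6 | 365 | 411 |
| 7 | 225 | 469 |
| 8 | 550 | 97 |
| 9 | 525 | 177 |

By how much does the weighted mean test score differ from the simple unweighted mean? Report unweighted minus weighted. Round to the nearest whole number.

30

Unweighted sum = 325 + 665 + 665 + 455 + 370 + 365 + 225 + 550 + 525 = 4145
Unweighted mean = 4145 / 9 = 460.55556
Weighted sum = 325×160 + 665×117 + 665×416 + 455×220 + 370×309 + 365×411 + 225×469 + 550×97 + 525×177
  = 52000 + 77805 + 276640 + 100100 + 114330 + 150015 + 105525 + 53350 + 92925 = 1022690
Sum of weights = 160 + 117 + 416 + 220 + 309 + 411 + 469 + 97 + 177 = 2376
Weighted mean = 1022690 / 2376 = 430.42508
Difference (unweighted minus weighted) = 30.130471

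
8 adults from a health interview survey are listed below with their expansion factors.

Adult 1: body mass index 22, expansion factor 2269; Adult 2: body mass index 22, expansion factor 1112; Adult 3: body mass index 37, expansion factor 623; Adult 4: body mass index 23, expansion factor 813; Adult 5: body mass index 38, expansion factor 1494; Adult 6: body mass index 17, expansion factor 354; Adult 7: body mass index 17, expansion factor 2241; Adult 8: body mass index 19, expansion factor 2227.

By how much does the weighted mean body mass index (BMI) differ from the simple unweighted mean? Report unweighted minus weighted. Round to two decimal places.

Unweighted sum = 195
Unweighted mean = 195 / 8 = 24.375
Weighted sum = 22×2269 + 22×1112 + 37×623 + 23×813 + 38×1494 + 17×354 + 17×2241 + 19×2227
  = 49918 + 24464 + 23051 + 18699 + 56772 + 6018 + 38097 + 42313 = 259332
Sum of weights = 2269 + 1112 + 623 + 813 + 1494 + 354 + 2241 + 2227 = 11133
Weighted mean = 259332 / 11133 = 23.293991
Difference (unweighted minus weighted) = 1.0810092

1.08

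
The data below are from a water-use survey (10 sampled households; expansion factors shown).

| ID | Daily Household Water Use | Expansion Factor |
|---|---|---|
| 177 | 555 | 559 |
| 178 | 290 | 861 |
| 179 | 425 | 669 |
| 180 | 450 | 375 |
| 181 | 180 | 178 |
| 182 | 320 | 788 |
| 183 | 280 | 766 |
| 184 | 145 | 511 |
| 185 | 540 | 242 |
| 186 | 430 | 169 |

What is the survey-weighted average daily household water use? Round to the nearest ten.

350

Weighted sum = 1789135
Sum of weights = 5118
Weighted mean = 1789135 / 5118 = 349.57698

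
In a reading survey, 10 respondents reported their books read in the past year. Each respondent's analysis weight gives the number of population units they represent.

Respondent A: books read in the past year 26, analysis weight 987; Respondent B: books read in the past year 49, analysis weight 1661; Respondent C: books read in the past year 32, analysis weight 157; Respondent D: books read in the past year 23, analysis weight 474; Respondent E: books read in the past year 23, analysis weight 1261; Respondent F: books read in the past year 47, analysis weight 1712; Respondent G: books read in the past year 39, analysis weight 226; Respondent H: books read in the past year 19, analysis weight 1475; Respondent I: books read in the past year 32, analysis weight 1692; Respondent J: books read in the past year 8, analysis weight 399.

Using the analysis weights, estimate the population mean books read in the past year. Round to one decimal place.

32.5

Weighted sum = 326619
Sum of weights = 987 + 1661 + 157 + 474 + 1261 + 1712 + 226 + 1475 + 1692 + 399 = 10044
Weighted mean = 326619 / 10044 = 32.518817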